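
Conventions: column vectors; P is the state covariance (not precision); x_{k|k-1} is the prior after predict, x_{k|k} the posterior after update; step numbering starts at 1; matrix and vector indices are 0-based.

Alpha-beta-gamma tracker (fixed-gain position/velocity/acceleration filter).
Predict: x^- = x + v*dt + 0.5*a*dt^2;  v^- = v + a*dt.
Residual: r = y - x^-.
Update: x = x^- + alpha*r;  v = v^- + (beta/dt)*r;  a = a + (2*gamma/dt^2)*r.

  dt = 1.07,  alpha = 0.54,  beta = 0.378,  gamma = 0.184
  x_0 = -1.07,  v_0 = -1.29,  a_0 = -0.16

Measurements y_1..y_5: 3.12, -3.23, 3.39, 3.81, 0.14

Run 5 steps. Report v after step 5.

v_post = 1.3122

step 1: x_pred=-2.5419  r=5.6619  x^+=0.5155  v^+=0.5390  a^+=1.6599
step 2: x_pred=2.0424  r=-5.2724  x^+=-0.8047  v^+=0.4525  a^+=-0.0348
step 3: x_pred=-0.3405  r=3.7305  x^+=1.6740  v^+=1.7331  a^+=1.1643
step 4: x_pred=4.1948  r=-0.3848  x^+=3.9870  v^+=2.8429  a^+=1.0406
step 5: x_pred=7.6246  r=-7.4846  x^+=3.5829  v^+=1.3122  a^+=-1.3652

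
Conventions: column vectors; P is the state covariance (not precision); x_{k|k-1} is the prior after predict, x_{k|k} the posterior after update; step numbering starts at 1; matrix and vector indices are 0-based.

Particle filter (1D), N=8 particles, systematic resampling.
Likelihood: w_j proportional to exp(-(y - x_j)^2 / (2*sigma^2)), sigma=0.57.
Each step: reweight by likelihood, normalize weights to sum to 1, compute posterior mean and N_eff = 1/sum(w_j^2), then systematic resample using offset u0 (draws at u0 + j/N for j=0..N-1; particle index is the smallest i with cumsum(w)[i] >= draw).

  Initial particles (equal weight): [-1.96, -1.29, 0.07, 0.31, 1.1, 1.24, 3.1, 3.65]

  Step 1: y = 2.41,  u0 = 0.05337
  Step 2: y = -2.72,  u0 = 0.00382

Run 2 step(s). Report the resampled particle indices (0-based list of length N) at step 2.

resampled_idx = [0, 0, 0, 0, 0, 0, 0, 1]

step 1: w=[0.0000, 0.0000, 0.0003, 0.0015, 0.0927, 0.1582, 0.6252, 0.1221]  mean=2.6824  Neff=2.2757  idx=[4, 5, 6, 6, 6, 6, 6, 7]
step 2: w=[0.8424, 0.1576, 0.0000, 0.0000, 0.0000, 0.0000, 0.0000, 0.0000]  mean=1.1221  Neff=1.3615  idx=[0, 0, 0, 0, 0, 0, 0, 1]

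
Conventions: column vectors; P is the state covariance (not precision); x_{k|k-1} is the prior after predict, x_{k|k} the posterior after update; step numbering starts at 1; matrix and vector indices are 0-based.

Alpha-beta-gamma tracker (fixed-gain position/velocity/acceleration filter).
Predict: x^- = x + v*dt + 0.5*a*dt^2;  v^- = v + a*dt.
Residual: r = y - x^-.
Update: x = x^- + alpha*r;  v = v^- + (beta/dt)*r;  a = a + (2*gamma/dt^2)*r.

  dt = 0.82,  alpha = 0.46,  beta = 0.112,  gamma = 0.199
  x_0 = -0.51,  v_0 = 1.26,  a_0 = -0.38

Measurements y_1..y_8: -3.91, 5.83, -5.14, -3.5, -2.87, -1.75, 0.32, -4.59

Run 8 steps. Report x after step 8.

x_post = -3.1296

step 1: x_pred=0.3954  r=-4.3054  x^+=-1.5851  v^+=0.3603  a^+=-2.9284
step 2: x_pred=-2.2741  r=8.1041  x^+=1.4538  v^+=-0.9341  a^+=1.8685
step 3: x_pred=1.3160  r=-6.4560  x^+=-1.6538  v^+=-0.2837  a^+=-1.9529
step 4: x_pred=-2.5430  r=-0.9570  x^+=-2.9832  v^+=-2.0158  a^+=-2.5194
step 5: x_pred=-5.4832  r=2.6132  x^+=-4.2811  v^+=-3.7248  a^+=-0.9726
step 6: x_pred=-7.6624  r=5.9124  x^+=-4.9427  v^+=-3.7148  a^+=2.5270
step 7: x_pred=-7.1392  r=7.4592  x^+=-3.7080  v^+=-0.6238  a^+=6.9422
step 8: x_pred=-1.8855  r=-2.7045  x^+=-3.1296  v^+=4.6994  a^+=5.3414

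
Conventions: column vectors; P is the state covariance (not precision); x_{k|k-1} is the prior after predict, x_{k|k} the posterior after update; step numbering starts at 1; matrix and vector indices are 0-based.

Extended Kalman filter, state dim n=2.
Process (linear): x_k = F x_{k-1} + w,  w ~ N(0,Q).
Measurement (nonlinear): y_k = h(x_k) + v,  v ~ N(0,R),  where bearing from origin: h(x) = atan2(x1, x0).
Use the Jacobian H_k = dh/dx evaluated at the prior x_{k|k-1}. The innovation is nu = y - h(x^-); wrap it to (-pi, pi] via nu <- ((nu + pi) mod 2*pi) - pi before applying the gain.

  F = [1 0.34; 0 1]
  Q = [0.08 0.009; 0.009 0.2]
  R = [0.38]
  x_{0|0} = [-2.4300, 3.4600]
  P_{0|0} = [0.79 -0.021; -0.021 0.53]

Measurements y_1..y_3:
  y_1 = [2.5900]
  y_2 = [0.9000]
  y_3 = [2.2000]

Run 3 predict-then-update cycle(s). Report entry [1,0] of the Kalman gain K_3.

K[1,0] = -0.1083

step 1: x^-=[-1.2536, 3.4600]  P^-=[0.9170 0.1682; 0.1682 0.7300]  H_jac=[-0.2555 -0.0926]  S=[0.4541]  K=[-0.5502; -0.2435]  nu=[0.6716]  x^+=[-1.6231, 3.2965]  P^+=[0.7795 0.1074; 0.1074 0.7031]
step 2: x^-=[-0.5023, 3.2965]  P^-=[1.0138 0.3554; 0.3554 0.9031]  H_jac=[-0.2965 -0.0452]  S=[0.4805]  K=[-0.6590; -0.3042]  nu=[-0.8220]  x^+=[0.0394, 3.5466]  P^+=[0.8052 0.2591; 0.2591 0.8586]
step 3: x^-=[1.2452, 3.5466]  P^-=[1.1606 0.5600; 0.5600 1.0586]  H_jac=[-0.2510 0.0881]  S=[0.4366]  K=[-0.5543; -0.1083]  nu=[0.9669]  x^+=[0.7093, 3.4419]  P^+=[1.0265 0.5338; 0.5338 1.0535]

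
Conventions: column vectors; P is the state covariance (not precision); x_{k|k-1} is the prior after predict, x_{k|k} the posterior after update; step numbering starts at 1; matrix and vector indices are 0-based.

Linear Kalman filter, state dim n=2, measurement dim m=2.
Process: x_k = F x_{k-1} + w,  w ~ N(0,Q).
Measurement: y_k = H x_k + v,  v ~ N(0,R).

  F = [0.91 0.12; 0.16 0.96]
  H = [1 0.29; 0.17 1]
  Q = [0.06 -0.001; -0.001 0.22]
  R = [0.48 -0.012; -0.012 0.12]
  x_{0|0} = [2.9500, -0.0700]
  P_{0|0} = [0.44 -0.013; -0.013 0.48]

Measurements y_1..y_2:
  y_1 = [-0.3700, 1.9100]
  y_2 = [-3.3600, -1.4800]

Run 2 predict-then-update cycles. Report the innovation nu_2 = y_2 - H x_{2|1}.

step 1: x^-=[2.6761, 0.4048]  P^-=[0.4284 0.1068; 0.1068 0.6696]  S=[1.0267 0.3670; 0.3670 0.8383]  K=[0.4397 0.0217; -0.0002 0.8205]  nu=[-3.1635, 1.0503]  x^+=[1.3079, 1.2673]  P^+=[0.2225 -0.0405; -0.0405 0.1054]
step 2: x^-=[1.3423, 1.4258]  P^-=[0.2370 0.0074; 0.0074 0.3103]  S=[0.7473 0.1260; 0.1260 0.4397]  K=[0.3170 0.0175; 0.0113 0.7054]  nu=[-5.1158, -3.1340]  x^+=[-0.3343, -0.8430]  P^+=[0.1603 -0.0290; -0.0290 0.0894]

innov = [-5.1158, -3.1340]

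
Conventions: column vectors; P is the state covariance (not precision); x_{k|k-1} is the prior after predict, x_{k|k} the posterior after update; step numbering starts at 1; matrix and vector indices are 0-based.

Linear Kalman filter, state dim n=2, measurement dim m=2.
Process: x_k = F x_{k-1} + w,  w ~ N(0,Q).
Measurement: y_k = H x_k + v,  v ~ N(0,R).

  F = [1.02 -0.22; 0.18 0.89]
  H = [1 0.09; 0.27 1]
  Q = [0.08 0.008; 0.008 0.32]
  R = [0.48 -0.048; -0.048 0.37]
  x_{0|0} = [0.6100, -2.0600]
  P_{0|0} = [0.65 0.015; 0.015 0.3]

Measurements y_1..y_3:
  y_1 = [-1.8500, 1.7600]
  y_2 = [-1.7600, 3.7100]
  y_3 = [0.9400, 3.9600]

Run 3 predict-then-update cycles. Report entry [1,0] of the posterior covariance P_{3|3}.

P_post[1,0] = -0.0635

step 1: x^-=[1.0754, -1.7236]  P^-=[0.7640 0.0816; 0.0816 0.5835]  S=[1.2635 0.2944; 0.2944 1.0533]  K=[0.5849 0.1098; -0.0297 0.5832]  nu=[-2.7703, 3.1932]  x^+=[-0.1943, 0.2211]  P^+=[0.2812 -0.0634; -0.0634 0.2343]
step 2: x^-=[-0.2468, 0.1618]  P^-=[0.4123 -0.0413; -0.0413 0.4944]  S=[0.8889 0.0656; 0.0656 0.8722]  K=[0.4563 0.0460; -0.0374 0.5569]  nu=[-1.5278, 3.6148]  x^+=[-0.7775, 2.2321]  P^+=[0.2227 -0.0650; -0.0650 0.2254]
step 3: x^-=[-1.2841, 1.8467]  P^-=[0.3517 -0.0517; -0.0517 0.4849]  S=[0.8264 0.0377; 0.0377 0.8527]  K=[0.4185 0.0323; -0.0350 0.5539]  nu=[2.0579, 2.4601]  x^+=[-0.3434, 3.1373]  P^+=[0.2051 -0.0635; -0.0635 0.2238]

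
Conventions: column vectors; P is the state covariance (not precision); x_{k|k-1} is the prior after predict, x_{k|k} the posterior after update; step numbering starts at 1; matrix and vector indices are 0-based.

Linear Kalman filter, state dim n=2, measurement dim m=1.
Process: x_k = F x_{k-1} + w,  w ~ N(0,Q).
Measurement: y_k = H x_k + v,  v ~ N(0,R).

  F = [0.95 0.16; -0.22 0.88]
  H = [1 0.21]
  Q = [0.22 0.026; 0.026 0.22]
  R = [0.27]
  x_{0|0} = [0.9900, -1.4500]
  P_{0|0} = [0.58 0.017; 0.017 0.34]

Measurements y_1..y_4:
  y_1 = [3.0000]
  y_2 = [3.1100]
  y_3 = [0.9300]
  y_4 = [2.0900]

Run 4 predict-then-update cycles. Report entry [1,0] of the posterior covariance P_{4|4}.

step 1: x^-=[0.7085, -1.4938]  P^-=[0.7573 -0.0337; -0.0337 0.5048]  S=[1.0354]  K=[0.7246; 0.0698]  nu=[2.6052]  x^+=[2.5962, -1.3120]  P^+=[0.2137 -0.0861; -0.0861 0.4997]
step 2: x^-=[2.2564, -1.7257]  P^-=[0.3995 -0.0173; -0.0173 0.6507]  S=[0.6909]  K=[0.5729; 0.1728]  nu=[1.2159]  x^+=[2.9531, -1.5156]  P^+=[0.1727 -0.0857; -0.0857 0.6301]
step 3: x^-=[2.5630, -1.9834]  P^-=[0.3659 0.0100; 0.0100 0.7494]  S=[0.6732]  K=[0.5467; 0.2487]  nu=[-1.2165]  x^+=[1.8979, -2.2859]  P^+=[0.1647 -0.0815; -0.0815 0.7078]
step 4: x^-=[1.4373, -2.4291]  P^-=[0.3620 0.0260; 0.0260 0.8077]  S=[0.6785]  K=[0.5416; 0.2882]  nu=[1.1628]  x^+=[2.0670, -2.0940]  P^+=[0.1630 -0.0799; -0.0799 0.7513]

P_post[1,0] = -0.0799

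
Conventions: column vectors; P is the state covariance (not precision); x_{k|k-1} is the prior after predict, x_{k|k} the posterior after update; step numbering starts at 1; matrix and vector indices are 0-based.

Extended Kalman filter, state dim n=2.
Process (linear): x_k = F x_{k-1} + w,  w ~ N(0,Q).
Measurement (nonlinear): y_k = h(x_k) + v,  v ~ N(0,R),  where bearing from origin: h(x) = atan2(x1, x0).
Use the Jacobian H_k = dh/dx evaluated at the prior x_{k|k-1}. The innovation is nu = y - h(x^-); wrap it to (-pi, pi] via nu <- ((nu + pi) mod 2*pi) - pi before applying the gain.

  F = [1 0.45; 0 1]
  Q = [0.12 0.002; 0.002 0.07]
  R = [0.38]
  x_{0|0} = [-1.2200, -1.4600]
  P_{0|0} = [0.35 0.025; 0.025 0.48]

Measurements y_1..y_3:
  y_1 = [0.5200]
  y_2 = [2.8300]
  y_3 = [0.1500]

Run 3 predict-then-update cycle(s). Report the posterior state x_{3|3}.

step 1: x^-=[-1.8770, -1.4600]  P^-=[0.5897 0.2430; 0.2430 0.5500]  H_jac=[0.2582 -0.3319]  S=[0.4383]  K=[0.1634; -0.2734]  nu=[3.0005]  x^+=[-1.3868, -2.2804]  P^+=[0.5780 0.2626; 0.2626 0.5172]
step 2: x^-=[-2.4130, -2.2804]  P^-=[1.0391 0.4973; 0.4973 0.5872]  H_jac=[0.2069 -0.2189]  S=[0.4076]  K=[0.2603; -0.0630]  nu=[-1.0687]  x^+=[-2.6912, -2.2131]  P^+=[1.0114 0.5040; 0.5040 0.5856]
step 3: x^-=[-3.6871, -2.2131]  P^-=[1.7036 0.7695; 0.7695 0.6556]  H_jac=[0.1197 -0.1994]  S=[0.3937]  K=[0.1281; -0.0981]  nu=[2.7510]  x^+=[-3.3346, -2.4829]  P^+=[1.6972 0.7745; 0.7745 0.6518]

x_post = [-3.3346, -2.4829]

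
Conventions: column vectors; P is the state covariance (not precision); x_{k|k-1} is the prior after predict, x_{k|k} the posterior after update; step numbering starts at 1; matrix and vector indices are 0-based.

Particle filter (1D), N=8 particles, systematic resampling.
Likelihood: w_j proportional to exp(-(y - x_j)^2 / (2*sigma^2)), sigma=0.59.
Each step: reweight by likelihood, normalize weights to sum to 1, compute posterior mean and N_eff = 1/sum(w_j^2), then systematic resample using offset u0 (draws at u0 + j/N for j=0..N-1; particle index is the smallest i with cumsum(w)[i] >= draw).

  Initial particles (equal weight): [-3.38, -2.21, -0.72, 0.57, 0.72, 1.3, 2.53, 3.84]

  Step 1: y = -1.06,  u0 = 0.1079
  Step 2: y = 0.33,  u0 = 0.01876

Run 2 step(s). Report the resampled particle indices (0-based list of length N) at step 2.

resampled_idx = [1, 2, 3, 5, 6, 7, 7, 7]

step 1: w=[0.0004, 0.1453, 0.8224, 0.0214, 0.0102, 0.0003, 0.0000, 0.0000]  mean=-0.8946  Neff=1.4328  idx=[1, 2, 2, 2, 2, 2, 2, 3]
step 2: w=[0.0000, 0.0954, 0.0954, 0.0954, 0.0954, 0.0954, 0.0954, 0.4278]  mean=-0.1682  Neff=4.2096  idx=[1, 2, 3, 5, 6, 7, 7, 7]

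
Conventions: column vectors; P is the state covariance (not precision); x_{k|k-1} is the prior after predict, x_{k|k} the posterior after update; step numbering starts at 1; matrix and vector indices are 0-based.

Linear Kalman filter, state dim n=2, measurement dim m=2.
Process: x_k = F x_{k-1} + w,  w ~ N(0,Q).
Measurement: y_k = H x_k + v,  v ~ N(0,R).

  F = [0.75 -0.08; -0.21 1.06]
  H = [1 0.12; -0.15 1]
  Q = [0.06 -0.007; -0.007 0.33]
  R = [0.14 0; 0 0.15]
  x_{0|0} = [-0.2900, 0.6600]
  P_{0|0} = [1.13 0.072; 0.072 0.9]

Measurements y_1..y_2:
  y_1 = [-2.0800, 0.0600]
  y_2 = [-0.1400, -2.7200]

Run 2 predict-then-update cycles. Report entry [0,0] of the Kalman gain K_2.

K[0,0] = 0.4590

step 1: x^-=[-0.2703, 0.7605]  P^-=[0.6927 -0.2028; -0.2028 1.3590]  S=[0.8036 -0.1400; -0.1400 1.5855]  K=[0.8105 -0.1219; 0.1048 0.8856]  nu=[-1.9010, -0.7410]  x^+=[-1.7207, -0.0951]  P^+=[0.1136 -0.0012; -0.0012 0.1327]
step 2: x^-=[-1.2829, 0.2606]  P^-=[0.1249 -0.0372; -0.0372 0.4846]  S=[0.2630 0.0029; 0.0029 0.6486]  K=[0.4590 -0.0882; 0.0714 0.7555]  nu=[1.1116, -3.1730]  x^+=[-0.4926, -2.0571]  P^+=[0.0647 -0.0035; -0.0035 0.1128]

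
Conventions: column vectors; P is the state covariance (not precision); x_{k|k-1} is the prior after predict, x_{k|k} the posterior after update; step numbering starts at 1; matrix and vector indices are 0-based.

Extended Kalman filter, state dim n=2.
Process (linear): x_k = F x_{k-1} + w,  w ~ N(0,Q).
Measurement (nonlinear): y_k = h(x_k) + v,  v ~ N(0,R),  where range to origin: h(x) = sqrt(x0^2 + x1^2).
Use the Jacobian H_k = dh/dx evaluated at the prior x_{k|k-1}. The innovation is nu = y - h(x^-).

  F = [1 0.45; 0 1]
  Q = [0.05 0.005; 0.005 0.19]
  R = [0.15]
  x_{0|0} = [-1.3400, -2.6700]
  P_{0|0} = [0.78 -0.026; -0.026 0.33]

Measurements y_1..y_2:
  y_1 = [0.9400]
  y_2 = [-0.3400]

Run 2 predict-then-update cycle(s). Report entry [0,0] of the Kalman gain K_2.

K[0,0] = -0.2949

step 1: x^-=[-2.5415, -2.6700]  P^-=[0.8734 0.1275; 0.1275 0.5200]  H_jac=[-0.6895 -0.7243]  S=[0.9653]  K=[-0.7195; -0.4812]  nu=[-2.7462]  x^+=[-0.5657, -1.3484]  P^+=[0.3737 -0.2067; -0.2067 0.2964]
step 2: x^-=[-1.1725, -1.3484]  P^-=[0.2977 -0.0683; -0.0683 0.4864]  H_jac=[-0.6562 -0.7546]  S=[0.4875]  K=[-0.2949; -0.6610]  nu=[-2.1269]  x^+=[-0.5453, 0.0575]  P^+=[0.2553 -0.1634; -0.1634 0.2734]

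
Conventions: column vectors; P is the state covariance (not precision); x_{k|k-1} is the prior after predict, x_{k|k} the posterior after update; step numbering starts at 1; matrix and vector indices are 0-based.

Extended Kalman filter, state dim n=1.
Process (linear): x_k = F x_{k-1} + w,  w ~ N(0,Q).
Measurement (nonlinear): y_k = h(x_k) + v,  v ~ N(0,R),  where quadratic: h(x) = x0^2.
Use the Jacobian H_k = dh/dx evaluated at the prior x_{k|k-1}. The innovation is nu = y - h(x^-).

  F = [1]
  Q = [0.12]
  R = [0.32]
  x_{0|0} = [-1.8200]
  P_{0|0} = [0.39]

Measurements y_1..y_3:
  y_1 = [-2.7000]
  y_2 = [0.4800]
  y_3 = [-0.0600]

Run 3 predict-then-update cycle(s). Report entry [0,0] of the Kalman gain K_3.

K[0,0] = -0.3815

step 1: x^-=[-1.8200]  P^-=[0.5100]  H_jac=[-3.6400]  S=[7.0773]  K=[-0.2623]  nu=[-6.0124]  x^+=[-0.2429]  P^+=[0.0231]
step 2: x^-=[-0.2429]  P^-=[0.1431]  H_jac=[-0.4859]  S=[0.3538]  K=[-0.1965]  nu=[0.4210]  x^+=[-0.3256]  P^+=[0.1294]
step 3: x^-=[-0.3256]  P^-=[0.2494]  H_jac=[-0.6513]  S=[0.4258]  K=[-0.3815]  nu=[-0.1660]  x^+=[-0.2623]  P^+=[0.1874]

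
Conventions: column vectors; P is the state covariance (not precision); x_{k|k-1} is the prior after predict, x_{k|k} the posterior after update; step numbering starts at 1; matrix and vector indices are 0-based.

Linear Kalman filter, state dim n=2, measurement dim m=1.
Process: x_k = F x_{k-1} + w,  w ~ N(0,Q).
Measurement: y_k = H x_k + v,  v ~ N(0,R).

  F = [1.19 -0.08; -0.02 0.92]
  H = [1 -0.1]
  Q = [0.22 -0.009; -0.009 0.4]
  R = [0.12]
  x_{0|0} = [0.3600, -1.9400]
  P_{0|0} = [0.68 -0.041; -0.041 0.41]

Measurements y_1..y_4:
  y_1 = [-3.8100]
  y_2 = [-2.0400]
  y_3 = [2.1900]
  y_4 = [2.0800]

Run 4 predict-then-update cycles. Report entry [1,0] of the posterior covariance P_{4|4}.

P_post[1,0] = 0.1013

step 1: x^-=[0.5836, -1.7920]  P^-=[1.1934 -0.1003; -0.1003 0.7488]  S=[1.3409]  K=[0.8974; -0.1307]  nu=[-4.5728]  x^+=[-3.5202, -1.1946]  P^+=[0.1134 0.0569; 0.0569 0.7259]
step 2: x^-=[-4.0935, -1.0286]  P^-=[0.3744 -0.0027; -0.0027 1.0124]  S=[0.5050]  K=[0.7418; -0.2058]  nu=[1.9507]  x^+=[-2.6465, -1.4301]  P^+=[0.0965 0.0744; 0.0744 0.9910]
step 3: x^-=[-3.0349, -1.2628]  P^-=[0.3488 -0.0027; -0.0027 1.2361]  S=[0.4817]  K=[0.7246; -0.2622]  nu=[5.0986]  x^+=[0.6598, -2.5994]  P^+=[0.0958 0.0888; 0.0888 1.2030]
step 4: x^-=[0.9931, -2.4047]  P^-=[0.3465 -0.0024; -0.0024 1.4149]  S=[0.4811]  K=[0.7207; -0.2991]  nu=[0.8464]  x^+=[1.6031, -2.6578]  P^+=[0.0966 0.1013; 0.1013 1.3719]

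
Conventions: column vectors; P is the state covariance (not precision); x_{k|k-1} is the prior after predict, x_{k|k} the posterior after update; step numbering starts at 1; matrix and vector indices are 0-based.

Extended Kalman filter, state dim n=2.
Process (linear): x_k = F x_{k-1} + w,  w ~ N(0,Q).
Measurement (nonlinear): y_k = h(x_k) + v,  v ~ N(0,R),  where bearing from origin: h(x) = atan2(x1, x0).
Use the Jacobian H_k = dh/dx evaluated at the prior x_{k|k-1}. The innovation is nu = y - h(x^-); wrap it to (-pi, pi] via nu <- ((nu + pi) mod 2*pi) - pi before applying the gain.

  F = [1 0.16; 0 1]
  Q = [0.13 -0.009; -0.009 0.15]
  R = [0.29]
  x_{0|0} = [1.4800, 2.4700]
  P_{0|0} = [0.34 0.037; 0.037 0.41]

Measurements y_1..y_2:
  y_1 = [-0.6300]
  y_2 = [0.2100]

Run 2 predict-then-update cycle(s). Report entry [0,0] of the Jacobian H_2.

H_jac[0,0] = -0.1782

step 1: x^-=[1.8752, 2.4700]  P^-=[0.4923 0.0936; 0.0936 0.5600]  H_jac=[-0.2568 0.1950]  S=[0.3344]  K=[-0.3236; 0.2546]  nu=[-1.5514]  x^+=[2.3772, 2.0749]  P^+=[0.4573 0.1212; 0.1212 0.5383]
step 2: x^-=[2.7092, 2.0749]  P^-=[0.6399 0.1983; 0.1983 0.6883]  H_jac=[-0.1782 0.2326]  S=[0.3311]  K=[-0.2050; 0.3769]  nu=[-0.4436]  x^+=[2.8001, 1.9077]  P^+=[0.6260 0.2239; 0.2239 0.6413]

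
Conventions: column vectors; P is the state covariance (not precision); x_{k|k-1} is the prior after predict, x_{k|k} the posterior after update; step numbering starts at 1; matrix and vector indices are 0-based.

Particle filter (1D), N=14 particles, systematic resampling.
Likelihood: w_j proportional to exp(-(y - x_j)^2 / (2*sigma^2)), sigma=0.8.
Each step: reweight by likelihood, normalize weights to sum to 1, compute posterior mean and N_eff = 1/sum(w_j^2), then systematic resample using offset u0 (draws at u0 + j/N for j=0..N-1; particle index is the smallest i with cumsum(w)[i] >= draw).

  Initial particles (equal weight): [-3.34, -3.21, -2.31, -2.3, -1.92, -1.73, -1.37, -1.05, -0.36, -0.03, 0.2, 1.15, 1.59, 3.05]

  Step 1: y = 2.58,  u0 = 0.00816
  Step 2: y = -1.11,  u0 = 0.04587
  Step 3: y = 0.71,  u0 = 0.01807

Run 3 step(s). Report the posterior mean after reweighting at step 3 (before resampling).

post_mean = 0.3407

step 1: w=[0.0000, 0.0000, 0.0000, 0.0000, 0.0000, 0.0000, 0.0000, 0.0000, 0.0008, 0.0032, 0.0078, 0.1325, 0.3045, 0.5511]  mean=2.3186  Neff=2.4150  idx=[10, 11, 12, 12, 12, 12, 12, 13, 13, 13, 13, 13, 13, 13]
step 2: w=[0.8811, 0.0623, 0.0113, 0.0113, 0.0113, 0.0113, 0.0113, 0.0000, 0.0000, 0.0000, 0.0000, 0.0000, 0.0000, 0.0000]  mean=0.3379  Neff=1.2807  idx=[0, 0, 0, 0, 0, 0, 0, 0, 0, 0, 0, 0, 1, 4]
step 3: w=[0.0729, 0.0729, 0.0729, 0.0729, 0.0729, 0.0729, 0.0729, 0.0729, 0.0729, 0.0729, 0.0729, 0.0729, 0.0768, 0.0488]  mean=0.3407  Neff=13.8897  idx=[0, 1, 2, 3, 4, 5, 6, 7, 8, 9, 10, 11, 12, 12]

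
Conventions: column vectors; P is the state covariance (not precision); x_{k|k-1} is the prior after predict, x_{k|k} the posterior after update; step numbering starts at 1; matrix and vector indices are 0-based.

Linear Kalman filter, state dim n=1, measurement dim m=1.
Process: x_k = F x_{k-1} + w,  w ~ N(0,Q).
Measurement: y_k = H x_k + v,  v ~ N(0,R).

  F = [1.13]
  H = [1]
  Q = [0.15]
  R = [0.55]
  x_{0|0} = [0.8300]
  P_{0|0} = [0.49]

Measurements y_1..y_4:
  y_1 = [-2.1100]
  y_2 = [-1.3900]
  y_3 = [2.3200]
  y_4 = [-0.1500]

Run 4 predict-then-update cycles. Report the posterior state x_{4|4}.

x_post = [0.1802]

step 1: x^-=[0.9379]  P^-=[0.7757]  S=[1.3257]  K=[0.5851]  nu=[-3.0479]  x^+=[-0.8455]  P^+=[0.3218]
step 2: x^-=[-0.9554]  P^-=[0.5609]  S=[1.1109]  K=[0.5049]  nu=[-0.4346]  x^+=[-1.1748]  P^+=[0.2777]
step 3: x^-=[-1.3276]  P^-=[0.5046]  S=[1.0546]  K=[0.4785]  nu=[3.6476]  x^+=[0.4177]  P^+=[0.2632]
step 4: x^-=[0.4720]  P^-=[0.4860]  S=[1.0360]  K=[0.4691]  nu=[-0.6220]  x^+=[0.1802]  P^+=[0.2580]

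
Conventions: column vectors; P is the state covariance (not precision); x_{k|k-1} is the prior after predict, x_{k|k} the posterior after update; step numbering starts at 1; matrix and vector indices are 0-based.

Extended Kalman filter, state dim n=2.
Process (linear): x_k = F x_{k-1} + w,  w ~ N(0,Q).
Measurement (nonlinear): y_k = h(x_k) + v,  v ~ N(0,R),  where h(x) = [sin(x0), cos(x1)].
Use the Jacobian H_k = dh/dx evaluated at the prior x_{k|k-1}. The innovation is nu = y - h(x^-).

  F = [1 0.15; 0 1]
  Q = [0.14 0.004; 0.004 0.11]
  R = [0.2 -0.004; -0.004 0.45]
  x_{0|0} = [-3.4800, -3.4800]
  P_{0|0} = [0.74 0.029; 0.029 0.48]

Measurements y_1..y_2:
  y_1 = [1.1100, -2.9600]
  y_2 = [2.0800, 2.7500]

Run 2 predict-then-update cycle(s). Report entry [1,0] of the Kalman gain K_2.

step 1: x^-=[-4.0020, -3.4800]  P^-=[0.8995 0.1050; 0.1050 0.5900]  H_jac=[-0.6521 0.0000; 0.0000 -0.3320]  S=[0.5825 0.0187; 0.0187 0.5150]  K=[-1.0060 -0.0311; -0.1054 -0.3765]  nu=[0.3519, -2.0167]  x^+=[-4.2933, -2.7579]  P^+=[0.3083 0.0300; 0.0300 0.5090]
step 2: x^-=[-4.7070, -2.7579]  P^-=[0.4688 0.1104; 0.1104 0.6190]  H_jac=[-0.0054 0.0000; 0.0000 0.3744]  S=[0.2000 -0.0042; -0.0042 0.5368]  K=[-0.0111 0.0769; 0.0061 0.4318]  nu=[1.0800, 3.6773]  x^+=[-4.4362, -1.1633]  P^+=[0.4656 0.0926; 0.0926 0.5190]

K[1,0] = 0.0061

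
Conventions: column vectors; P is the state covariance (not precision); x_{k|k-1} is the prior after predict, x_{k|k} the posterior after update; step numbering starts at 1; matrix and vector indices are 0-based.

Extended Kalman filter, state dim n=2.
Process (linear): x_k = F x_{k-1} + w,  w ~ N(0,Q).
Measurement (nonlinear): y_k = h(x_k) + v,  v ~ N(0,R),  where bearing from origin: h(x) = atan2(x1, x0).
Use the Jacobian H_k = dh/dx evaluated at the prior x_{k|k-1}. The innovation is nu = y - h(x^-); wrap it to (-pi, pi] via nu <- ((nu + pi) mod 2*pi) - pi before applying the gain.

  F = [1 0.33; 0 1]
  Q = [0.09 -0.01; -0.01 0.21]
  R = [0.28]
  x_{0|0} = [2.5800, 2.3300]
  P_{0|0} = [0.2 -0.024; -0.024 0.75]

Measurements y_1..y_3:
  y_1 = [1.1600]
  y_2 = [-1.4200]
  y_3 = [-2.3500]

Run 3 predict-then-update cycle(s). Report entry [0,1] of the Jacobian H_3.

H_jac[0,1] = 0.1871

step 1: x^-=[3.3489, 2.3300]  P^-=[0.3558 0.2135; 0.2135 0.9600]  H_jac=[-0.1400 0.2012]  S=[0.3138]  K=[-0.0218; 0.5203]  nu=[0.5521]  x^+=[3.3368, 2.6173]  P^+=[0.3557 0.2171; 0.2171 0.8751]
step 2: x^-=[4.2005, 2.6173]  P^-=[0.6842 0.4958; 0.4958 1.0851]  H_jac=[-0.1069 0.1715]  S=[0.3016]  K=[0.0395; 0.4414]  nu=[-1.9772]  x^+=[4.1224, 1.7446]  P^+=[0.6838 0.4906; 0.4906 1.0263]
step 3: x^-=[4.6981, 1.7446]  P^-=[1.2093 0.8193; 0.8193 1.2363]  H_jac=[-0.0695 0.1871]  S=[0.3078]  K=[0.2250; 0.5664]  nu=[-2.7056]  x^+=[4.0894, 0.2120]  P^+=[1.1937 0.7800; 0.7800 1.1375]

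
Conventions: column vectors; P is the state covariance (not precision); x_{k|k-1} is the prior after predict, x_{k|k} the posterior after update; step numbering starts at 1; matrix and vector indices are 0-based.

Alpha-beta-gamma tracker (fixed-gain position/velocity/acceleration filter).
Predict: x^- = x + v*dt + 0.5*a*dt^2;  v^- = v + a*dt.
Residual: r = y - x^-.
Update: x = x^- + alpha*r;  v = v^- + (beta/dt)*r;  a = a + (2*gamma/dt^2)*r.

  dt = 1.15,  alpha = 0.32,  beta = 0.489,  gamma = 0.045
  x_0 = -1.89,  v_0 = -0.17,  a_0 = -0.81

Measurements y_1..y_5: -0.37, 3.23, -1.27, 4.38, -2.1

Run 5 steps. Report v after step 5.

v_post = -0.8958

step 1: x_pred=-2.6211  r=2.2511  x^+=-1.9008  v^+=-0.1443  a^+=-0.6568
step 2: x_pred=-2.5010  r=5.7310  x^+=-0.6671  v^+=1.5373  a^+=-0.2668
step 3: x_pred=0.9244  r=-2.1944  x^+=0.2222  v^+=0.2974  a^+=-0.4161
step 4: x_pred=0.2890  r=4.0910  x^+=1.5981  v^+=1.5584  a^+=-0.1377
step 5: x_pred=3.2992  r=-5.3992  x^+=1.5715  v^+=-0.8958  a^+=-0.5052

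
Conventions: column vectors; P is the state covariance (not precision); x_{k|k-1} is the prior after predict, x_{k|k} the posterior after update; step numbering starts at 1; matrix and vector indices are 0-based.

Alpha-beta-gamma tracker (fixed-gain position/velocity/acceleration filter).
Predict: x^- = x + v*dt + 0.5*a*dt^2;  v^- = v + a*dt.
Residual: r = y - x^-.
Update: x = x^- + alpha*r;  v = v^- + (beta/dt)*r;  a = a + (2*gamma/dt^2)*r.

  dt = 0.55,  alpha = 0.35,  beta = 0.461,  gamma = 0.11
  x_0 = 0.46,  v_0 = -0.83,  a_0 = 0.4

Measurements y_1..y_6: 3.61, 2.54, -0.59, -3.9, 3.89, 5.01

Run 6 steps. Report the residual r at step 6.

resid = 8.3800

step 1: x_pred=0.0640  r=3.5460  x^+=1.3051  v^+=2.3622  a^+=2.9789
step 2: x_pred=3.0549  r=-0.5149  x^+=2.8747  v^+=3.5690  a^+=2.6045
step 3: x_pred=5.2316  r=-5.8216  x^+=3.1940  v^+=0.1220  a^+=-1.6294
step 4: x_pred=3.0147  r=-6.9147  x^+=0.5945  v^+=-6.5699  a^+=-6.6582
step 5: x_pred=-4.0260  r=7.9160  x^+=-1.2554  v^+=-3.5969  a^+=-0.9011
step 6: x_pred=-3.3700  r=8.3800  x^+=-0.4370  v^+=2.9314  a^+=5.1934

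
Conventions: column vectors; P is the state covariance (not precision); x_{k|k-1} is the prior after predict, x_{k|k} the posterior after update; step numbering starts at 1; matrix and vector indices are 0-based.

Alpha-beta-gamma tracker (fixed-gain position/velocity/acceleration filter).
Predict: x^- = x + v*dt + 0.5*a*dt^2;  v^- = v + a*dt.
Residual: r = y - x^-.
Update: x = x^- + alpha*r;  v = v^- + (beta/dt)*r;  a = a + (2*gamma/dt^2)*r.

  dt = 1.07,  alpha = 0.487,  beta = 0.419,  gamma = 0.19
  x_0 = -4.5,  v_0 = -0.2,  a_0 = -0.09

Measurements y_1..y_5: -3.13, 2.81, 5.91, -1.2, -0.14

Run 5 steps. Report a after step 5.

step 1: x_pred=-4.7655  r=1.6355  x^+=-3.9690  v^+=0.3442  a^+=0.4528
step 2: x_pred=-3.3416  r=6.1516  x^+=-0.3457  v^+=3.2376  a^+=2.4946
step 3: x_pred=4.5465  r=1.3635  x^+=5.2105  v^+=6.4407  a^+=2.9471
step 4: x_pred=13.7892  r=-14.9892  x^+=6.4894  v^+=3.7246  a^+=-2.0279
step 5: x_pred=9.3139  r=-9.4539  x^+=4.7098  v^+=-2.1473  a^+=-5.1657

a_post = -5.1657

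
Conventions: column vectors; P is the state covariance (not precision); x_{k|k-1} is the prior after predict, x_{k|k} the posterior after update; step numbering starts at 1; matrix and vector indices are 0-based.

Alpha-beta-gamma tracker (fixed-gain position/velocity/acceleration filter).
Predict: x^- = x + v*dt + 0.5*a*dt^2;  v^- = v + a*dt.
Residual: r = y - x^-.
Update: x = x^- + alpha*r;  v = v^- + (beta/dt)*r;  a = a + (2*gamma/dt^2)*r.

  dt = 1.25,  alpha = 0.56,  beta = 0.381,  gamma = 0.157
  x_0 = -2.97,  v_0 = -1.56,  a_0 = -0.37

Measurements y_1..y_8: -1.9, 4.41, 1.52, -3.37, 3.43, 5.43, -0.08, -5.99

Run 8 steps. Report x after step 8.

x_post = -4.1368

step 1: x_pred=-5.2091  r=3.3091  x^+=-3.3560  v^+=-1.0139  a^+=0.2950
step 2: x_pred=-4.3929  r=8.8029  x^+=0.5367  v^+=2.0380  a^+=2.0640
step 3: x_pred=4.6967  r=-3.1767  x^+=2.9177  v^+=3.6497  a^+=1.4256
step 4: x_pred=8.5937  r=-11.9637  x^+=1.8940  v^+=1.7852  a^+=-0.9786
step 5: x_pred=3.3610  r=0.0690  x^+=3.3997  v^+=0.5830  a^+=-0.9647
step 6: x_pred=3.3747  r=2.0553  x^+=4.5257  v^+=0.0035  a^+=-0.5517
step 7: x_pred=4.0991  r=-4.1791  x^+=1.7588  v^+=-1.9599  a^+=-1.3915
step 8: x_pred=-1.7782  r=-4.2118  x^+=-4.1368  v^+=-4.9831  a^+=-2.2379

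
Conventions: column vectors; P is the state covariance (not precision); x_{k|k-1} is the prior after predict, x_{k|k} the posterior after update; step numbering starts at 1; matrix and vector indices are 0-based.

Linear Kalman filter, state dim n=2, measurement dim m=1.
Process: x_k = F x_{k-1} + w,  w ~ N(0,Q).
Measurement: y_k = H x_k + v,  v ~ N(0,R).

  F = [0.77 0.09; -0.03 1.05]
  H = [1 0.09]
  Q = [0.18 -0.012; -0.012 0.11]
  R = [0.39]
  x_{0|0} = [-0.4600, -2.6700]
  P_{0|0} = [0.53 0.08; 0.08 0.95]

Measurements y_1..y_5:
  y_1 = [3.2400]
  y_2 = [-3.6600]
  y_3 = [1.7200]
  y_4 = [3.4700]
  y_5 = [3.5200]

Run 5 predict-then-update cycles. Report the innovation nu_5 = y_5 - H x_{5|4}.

innov = [2.5250]

step 1: x^-=[-0.5945, -2.7897]  P^-=[0.5130 0.1300; 0.1300 1.1528]  S=[0.9358]  K=[0.5607; 0.2498]  nu=[4.0856]  x^+=[1.6965, -1.7691]  P^+=[0.2188 -0.0011; -0.0011 1.0944]
step 2: x^-=[1.1471, -1.9085]  P^-=[0.3184 0.0855; 0.0855 1.3169]  S=[0.7345]  K=[0.4440; 0.2778]  nu=[-4.6353]  x^+=[-0.9111, -3.1960]  P^+=[0.1736 -0.0051; -0.0051 1.2602]
step 3: x^-=[-0.9892, -3.3285]  P^-=[0.2924 0.0990; 0.0990 1.4998]  S=[0.7124]  K=[0.4230; 0.3284]  nu=[3.0088]  x^+=[0.2835, -2.3404]  P^+=[0.1650 0.0000; 0.0000 1.4230]
step 4: x^-=[0.0077, -2.4659]  P^-=[0.2893 0.1187; 0.1187 1.6790]  S=[0.7143]  K=[0.4200; 0.3777]  nu=[3.6843]  x^+=[1.5551, -1.0744]  P^+=[0.1633 0.0054; 0.0054 1.5771]
step 5: x^-=[1.1008, -1.1748]  P^-=[0.2904 0.1376; 0.1376 1.8486]  S=[0.7201]  K=[0.4204; 0.4221]  nu=[2.5250]  x^+=[2.1623, -0.1090]  P^+=[0.1631 0.0098; 0.0098 1.7203]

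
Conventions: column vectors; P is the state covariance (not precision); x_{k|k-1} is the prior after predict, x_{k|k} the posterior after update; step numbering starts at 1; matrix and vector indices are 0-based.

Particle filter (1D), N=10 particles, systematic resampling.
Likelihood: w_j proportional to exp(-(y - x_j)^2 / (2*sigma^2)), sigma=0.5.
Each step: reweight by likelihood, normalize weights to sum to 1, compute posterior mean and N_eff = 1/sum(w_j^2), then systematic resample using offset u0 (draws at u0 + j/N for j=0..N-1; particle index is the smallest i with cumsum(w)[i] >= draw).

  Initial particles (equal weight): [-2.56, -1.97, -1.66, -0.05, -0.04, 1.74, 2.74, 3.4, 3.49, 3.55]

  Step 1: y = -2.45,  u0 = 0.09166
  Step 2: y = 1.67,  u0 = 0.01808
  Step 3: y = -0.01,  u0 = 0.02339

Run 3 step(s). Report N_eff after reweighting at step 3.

N_eff = 9.2029

step 1: w=[0.5154, 0.3331, 0.1515, 0.0000, 0.0000, 0.0000, 0.0000, 0.0000, 0.0000, 0.0000]  mean=-2.2271  Neff=2.5030  idx=[0, 0, 0, 0, 0, 1, 1, 1, 2, 2]
step 2: w=[0.0000, 0.0000, 0.0000, 0.0000, 0.0000, 0.0065, 0.0065, 0.0065, 0.4902, 0.4902]  mean=-1.6661  Neff=2.0799  idx=[7, 8, 8, 8, 8, 9, 9, 9, 9, 9]
step 3: w=[0.0117, 0.1098, 0.1098, 0.1098, 0.1098, 0.1098, 0.1098, 0.1098, 0.1098, 0.1098]  mean=-1.6636  Neff=9.2029  idx=[1, 2, 2, 3, 4, 5, 6, 7, 8, 9]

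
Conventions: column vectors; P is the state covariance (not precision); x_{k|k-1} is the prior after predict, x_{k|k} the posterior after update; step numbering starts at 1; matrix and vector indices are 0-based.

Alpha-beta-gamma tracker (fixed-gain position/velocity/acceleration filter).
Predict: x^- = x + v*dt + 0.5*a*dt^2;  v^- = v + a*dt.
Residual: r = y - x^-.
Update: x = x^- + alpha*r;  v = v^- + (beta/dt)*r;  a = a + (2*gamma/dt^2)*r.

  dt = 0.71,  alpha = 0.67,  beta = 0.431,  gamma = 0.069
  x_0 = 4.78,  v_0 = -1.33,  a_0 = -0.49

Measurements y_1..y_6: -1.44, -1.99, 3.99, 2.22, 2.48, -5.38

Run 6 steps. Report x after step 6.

step 1: x_pred=3.7122  r=-5.1522  x^+=0.2602  v^+=-4.8055  a^+=-1.9004
step 2: x_pred=-3.6307  r=1.6407  x^+=-2.5314  v^+=-5.1588  a^+=-1.4513
step 3: x_pred=-6.5600  r=10.5500  x^+=0.5085  v^+=0.2150  a^+=1.4368
step 4: x_pred=1.0233  r=1.1967  x^+=1.8251  v^+=1.9616  a^+=1.7644
step 5: x_pred=3.6626  r=-1.1826  x^+=2.8702  v^+=2.4965  a^+=1.4407
step 6: x_pred=5.0059  r=-10.3859  x^+=-1.9527  v^+=-2.7853  a^+=-1.4025

x_post = -1.9527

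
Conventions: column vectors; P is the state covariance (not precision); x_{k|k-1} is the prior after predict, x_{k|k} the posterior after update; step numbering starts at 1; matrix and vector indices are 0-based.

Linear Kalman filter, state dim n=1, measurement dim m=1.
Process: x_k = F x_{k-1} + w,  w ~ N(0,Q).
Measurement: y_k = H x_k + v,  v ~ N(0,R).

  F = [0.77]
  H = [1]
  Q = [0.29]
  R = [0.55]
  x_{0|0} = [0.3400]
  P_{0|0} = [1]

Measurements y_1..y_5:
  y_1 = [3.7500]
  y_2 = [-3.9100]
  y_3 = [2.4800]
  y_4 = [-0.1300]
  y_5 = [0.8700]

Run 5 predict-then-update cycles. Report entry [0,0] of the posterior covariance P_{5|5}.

P_post[0,0] = 0.2426

step 1: x^-=[0.2618]  P^-=[0.8829]  S=[1.4329]  K=[0.6162]  nu=[3.4882]  x^+=[2.4111]  P^+=[0.3389]
step 2: x^-=[1.8565]  P^-=[0.4909]  S=[1.0409]  K=[0.4716]  nu=[-5.7665]  x^+=[-0.8631]  P^+=[0.2594]
step 3: x^-=[-0.6646]  P^-=[0.4438]  S=[0.9938]  K=[0.4466]  nu=[3.1446]  x^+=[0.7397]  P^+=[0.2456]
step 4: x^-=[0.5696]  P^-=[0.4356]  S=[0.9856]  K=[0.4420]  nu=[-0.6996]  x^+=[0.2604]  P^+=[0.2431]
step 5: x^-=[0.2005]  P^-=[0.4341]  S=[0.9841]  K=[0.4411]  nu=[0.6695]  x^+=[0.4958]  P^+=[0.2426]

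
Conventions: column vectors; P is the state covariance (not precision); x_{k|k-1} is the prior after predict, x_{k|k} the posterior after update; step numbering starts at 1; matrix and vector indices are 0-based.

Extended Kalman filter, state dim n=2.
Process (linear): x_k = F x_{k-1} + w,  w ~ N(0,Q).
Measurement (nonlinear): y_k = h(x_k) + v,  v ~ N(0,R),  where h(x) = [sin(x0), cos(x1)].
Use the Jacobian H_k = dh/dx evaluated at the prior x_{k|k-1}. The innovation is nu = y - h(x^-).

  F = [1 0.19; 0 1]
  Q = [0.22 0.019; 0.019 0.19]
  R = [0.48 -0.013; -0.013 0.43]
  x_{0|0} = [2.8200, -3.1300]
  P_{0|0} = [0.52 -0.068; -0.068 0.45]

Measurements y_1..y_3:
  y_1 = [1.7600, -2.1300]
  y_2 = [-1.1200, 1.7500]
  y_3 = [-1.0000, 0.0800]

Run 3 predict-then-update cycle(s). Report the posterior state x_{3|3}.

step 1: x^-=[2.2253, -3.1300]  P^-=[0.7304 0.0365; 0.0365 0.6400]  H_jac=[-0.6088 0.0000; 0.0000 0.0116]  S=[0.7507 -0.0133; -0.0133 0.4301]  K=[-0.5926 -0.0173; -0.0293 0.0163]  nu=[0.9666, -1.1301]  x^+=[1.6720, -3.1768]  P^+=[0.4669 0.0235; 0.0235 0.6392]
step 2: x^-=[1.0684, -3.1768]  P^-=[0.7189 0.1639; 0.1639 0.8292]  H_jac=[0.4815 0.0000; 0.0000 -0.0352]  S=[0.6467 -0.0158; -0.0158 0.4310]  K=[0.5355 0.0062; 0.1205 -0.0633]  nu=[-1.9964, 2.7494]  x^+=[0.0165, -3.5915]  P^+=[0.5336 0.1218; 0.1218 0.8179]
step 3: x^-=[-0.6659, -3.5915]  P^-=[0.8294 0.2962; 0.2962 1.0079]  H_jac=[0.7864 0.0000; 0.0000 -0.4349]  S=[0.9929 -0.1143; -0.1143 0.6206]  K=[0.6467 -0.0885; 0.1566 -0.6774]  nu=[-0.3822, 0.9805]  x^+=[-0.9998, -4.3155]  P^+=[0.3962 0.1068; 0.1068 0.6745]

x_post = [-0.9998, -4.3155]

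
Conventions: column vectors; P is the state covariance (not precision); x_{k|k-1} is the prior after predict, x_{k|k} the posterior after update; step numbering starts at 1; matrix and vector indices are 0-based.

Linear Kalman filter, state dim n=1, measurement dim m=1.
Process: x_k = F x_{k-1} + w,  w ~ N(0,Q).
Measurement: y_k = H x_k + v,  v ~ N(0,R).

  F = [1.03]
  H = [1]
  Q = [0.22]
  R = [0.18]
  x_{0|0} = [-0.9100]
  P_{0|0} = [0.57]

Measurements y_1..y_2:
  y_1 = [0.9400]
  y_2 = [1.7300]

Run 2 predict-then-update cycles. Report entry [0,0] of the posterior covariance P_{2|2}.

step 1: x^-=[-0.9373]  P^-=[0.8247]  S=[1.0047]  K=[0.8208]  nu=[1.8773]  x^+=[0.6037]  P^+=[0.1478]
step 2: x^-=[0.6218]  P^-=[0.3768]  S=[0.5568]  K=[0.6767]  nu=[1.1082]  x^+=[1.3717]  P^+=[0.1218]

P_post[0,0] = 0.1218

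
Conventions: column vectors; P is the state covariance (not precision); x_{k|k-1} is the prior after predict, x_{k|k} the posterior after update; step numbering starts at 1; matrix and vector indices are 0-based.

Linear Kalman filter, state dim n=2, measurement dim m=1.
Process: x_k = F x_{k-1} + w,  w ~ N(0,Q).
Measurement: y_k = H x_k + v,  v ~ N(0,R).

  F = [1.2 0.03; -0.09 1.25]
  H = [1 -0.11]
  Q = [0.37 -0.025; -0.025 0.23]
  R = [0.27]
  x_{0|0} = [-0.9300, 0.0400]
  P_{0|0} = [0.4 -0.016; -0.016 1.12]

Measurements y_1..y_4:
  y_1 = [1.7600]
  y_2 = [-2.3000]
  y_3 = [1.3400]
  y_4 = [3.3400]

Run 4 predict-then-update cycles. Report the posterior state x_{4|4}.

step 1: x^-=[-1.1148, 0.1337]  P^-=[0.9459 -0.0502; -0.0502 1.9868]  S=[1.2509]  K=[0.7605; -0.2148]  nu=[2.8895]  x^+=[1.0828, -0.4870]  P^+=[0.2223 0.1542; 0.1542 1.9291]
step 2: x^-=[1.2847, -0.7062]  P^-=[0.7030 0.2542; 0.2542 3.2114]  S=[0.9559]  K=[0.7061; -0.1036]  nu=[-3.6624]  x^+=[-1.3015, -0.3268]  P^+=[0.2263 0.3241; 0.3241 3.2011]
step 3: x^-=[-1.5716, -0.2913]  P^-=[0.7221 0.5559; 0.5559 5.1606]  S=[0.9322]  K=[0.7090; -0.0126]  nu=[2.8795]  x^+=[0.4700, -0.3275]  P^+=[0.2535 0.5643; 0.5643 5.1605]
step 4: x^-=[0.5542, -0.4517]  P^-=[0.7803 0.9860; 0.9860 8.1683]  S=[0.9322]  K=[0.7207; 0.0938]  nu=[2.7361]  x^+=[2.5261, -0.1949]  P^+=[0.2961 0.9230; 0.9230 8.1601]

x_post = [2.5261, -0.1949]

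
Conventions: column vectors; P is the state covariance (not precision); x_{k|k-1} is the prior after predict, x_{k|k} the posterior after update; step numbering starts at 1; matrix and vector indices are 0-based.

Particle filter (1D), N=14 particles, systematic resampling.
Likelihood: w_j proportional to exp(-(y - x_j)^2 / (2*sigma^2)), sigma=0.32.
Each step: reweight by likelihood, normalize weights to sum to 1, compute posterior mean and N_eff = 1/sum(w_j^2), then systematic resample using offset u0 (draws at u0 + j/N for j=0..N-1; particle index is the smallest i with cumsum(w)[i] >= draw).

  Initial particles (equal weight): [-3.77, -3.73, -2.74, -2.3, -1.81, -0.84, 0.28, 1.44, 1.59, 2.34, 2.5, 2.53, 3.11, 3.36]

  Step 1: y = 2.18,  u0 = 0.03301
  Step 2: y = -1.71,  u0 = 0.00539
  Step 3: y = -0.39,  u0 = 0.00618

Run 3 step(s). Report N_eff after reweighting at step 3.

N_eff = 14.0000

step 1: w=[0.0000, 0.0000, 0.0000, 0.0000, 0.0000, 0.0000, 0.0000, 0.0299, 0.0792, 0.3826, 0.2630, 0.2384, 0.0064, 0.0005]  mean=2.3464  Neff=3.5763  idx=[8, 8, 9, 9, 9, 9, 9, 10, 10, 10, 10, 11, 11, 11]
step 2: w=[0.5000, 0.5000, 0.0000, 0.0000, 0.0000, 0.0000, 0.0000, 0.0000, 0.0000, 0.0000, 0.0000, 0.0000, 0.0000, 0.0000]  mean=1.5900  Neff=2.0000  idx=[0, 0, 0, 0, 0, 0, 0, 1, 1, 1, 1, 1, 1, 1]
step 3: w=[0.0714, 0.0714, 0.0714, 0.0714, 0.0714, 0.0714, 0.0714, 0.0714, 0.0714, 0.0714, 0.0714, 0.0714, 0.0714, 0.0714]  mean=1.5900  Neff=14.0000  idx=[0, 1, 2, 3, 4, 5, 6, 7, 8, 9, 10, 11, 12, 13]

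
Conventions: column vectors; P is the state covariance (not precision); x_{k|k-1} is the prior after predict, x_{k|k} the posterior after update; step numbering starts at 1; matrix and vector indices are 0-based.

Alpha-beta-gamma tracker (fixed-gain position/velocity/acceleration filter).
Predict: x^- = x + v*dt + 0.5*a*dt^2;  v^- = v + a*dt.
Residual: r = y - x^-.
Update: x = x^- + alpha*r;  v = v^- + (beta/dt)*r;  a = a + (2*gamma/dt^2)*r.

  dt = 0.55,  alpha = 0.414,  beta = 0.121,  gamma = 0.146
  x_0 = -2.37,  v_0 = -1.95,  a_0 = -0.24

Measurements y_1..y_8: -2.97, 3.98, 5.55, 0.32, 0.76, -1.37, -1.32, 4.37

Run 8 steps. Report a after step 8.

a_post = -20.5028

step 1: x_pred=-3.4788  r=0.5088  x^+=-3.2682  v^+=-1.9701  a^+=0.2511
step 2: x_pred=-4.3137  r=8.2937  x^+=-0.8801  v^+=-0.0073  a^+=8.2570
step 3: x_pred=0.3647  r=5.1853  x^+=2.5114  v^+=5.6748  a^+=13.2623
step 4: x_pred=7.6385  r=-7.3185  x^+=4.6086  v^+=11.3589  a^+=6.1978
step 5: x_pred=11.7935  r=-11.0335  x^+=7.2256  v^+=12.3404  a^+=-4.4527
step 6: x_pred=13.3394  r=-14.7094  x^+=7.2497  v^+=6.6554  a^+=-18.6514
step 7: x_pred=8.0891  r=-9.4091  x^+=4.1937  v^+=-5.6729  a^+=-27.7339
step 8: x_pred=-3.1211  r=7.4911  x^+=-0.0198  v^+=-19.2786  a^+=-20.5028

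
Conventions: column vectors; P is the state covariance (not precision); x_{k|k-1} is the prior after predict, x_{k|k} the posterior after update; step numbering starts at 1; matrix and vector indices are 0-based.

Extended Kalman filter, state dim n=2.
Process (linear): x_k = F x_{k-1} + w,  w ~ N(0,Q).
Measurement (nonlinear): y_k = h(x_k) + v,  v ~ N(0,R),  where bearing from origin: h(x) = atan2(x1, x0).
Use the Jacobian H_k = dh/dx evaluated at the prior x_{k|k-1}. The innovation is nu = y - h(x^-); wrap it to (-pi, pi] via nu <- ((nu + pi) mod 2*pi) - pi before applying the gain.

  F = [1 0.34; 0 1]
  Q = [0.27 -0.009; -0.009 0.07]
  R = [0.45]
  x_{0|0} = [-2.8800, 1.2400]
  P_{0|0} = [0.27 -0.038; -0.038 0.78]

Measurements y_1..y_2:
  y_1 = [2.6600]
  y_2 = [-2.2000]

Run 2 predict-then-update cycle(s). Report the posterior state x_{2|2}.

step 1: x^-=[-2.4584, 1.2400]  P^-=[0.6043 0.2182; 0.2182 0.8500]  H_jac=[-0.1636 -0.3243]  S=[0.5787]  K=[-0.2931; -0.5380]  nu=[-0.0144]  x^+=[-2.4542, 1.2478]  P^+=[0.5546 0.1270; 0.1270 0.6825]
step 2: x^-=[-2.0299, 1.2478]  P^-=[0.9899 0.3500; 0.3500 0.7525]  H_jac=[-0.2198 -0.3575]  S=[0.6490]  K=[-0.5280; -0.5331]  nu=[1.4927]  x^+=[-2.8181, 0.4520]  P^+=[0.8089 0.1673; 0.1673 0.5681]

x_post = [-2.8181, 0.4520]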